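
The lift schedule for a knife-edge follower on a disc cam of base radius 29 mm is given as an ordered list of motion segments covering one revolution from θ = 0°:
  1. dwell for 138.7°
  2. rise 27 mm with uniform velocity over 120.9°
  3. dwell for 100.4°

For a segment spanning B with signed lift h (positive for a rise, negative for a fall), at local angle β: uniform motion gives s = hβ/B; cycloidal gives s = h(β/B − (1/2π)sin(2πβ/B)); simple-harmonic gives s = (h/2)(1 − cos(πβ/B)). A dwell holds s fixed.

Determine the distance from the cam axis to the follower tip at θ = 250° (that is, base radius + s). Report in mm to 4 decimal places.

seg 1 [0°–138.7°] dwell: s stays 0.0000
seg 2 [138.7°–259.6°] uniform, h=27: θ=250° here. β=111.3, B=120.9. 27·111.3/120.9 = 24.8561 → s = 24.8561
radial distance = base radius + s = 29 + 24.8561 = 53.8561

53.8561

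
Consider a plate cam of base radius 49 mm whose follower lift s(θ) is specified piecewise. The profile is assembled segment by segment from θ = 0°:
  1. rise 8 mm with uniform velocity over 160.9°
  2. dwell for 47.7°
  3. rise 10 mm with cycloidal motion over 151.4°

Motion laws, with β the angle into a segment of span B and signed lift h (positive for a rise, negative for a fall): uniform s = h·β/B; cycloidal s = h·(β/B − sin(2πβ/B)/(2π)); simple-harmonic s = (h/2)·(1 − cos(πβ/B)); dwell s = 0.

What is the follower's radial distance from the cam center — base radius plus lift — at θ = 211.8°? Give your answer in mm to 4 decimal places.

seg 1 [0°–160.9°] uniform, h=8: full span → s += 8 → s = 8.0000
seg 2 [160.9°–208.6°] dwell: s stays 8.0000
seg 3 [208.6°–360°] cycloidal, h=10: θ=211.8° here. β=3.2, B=151.4. 10·(0.0211 − sin(2π·0.0211)/(2π)) = 0.0006 → s = 8.0006
radial distance = base radius + s = 49 + 8.0006 = 57.0006

57.0006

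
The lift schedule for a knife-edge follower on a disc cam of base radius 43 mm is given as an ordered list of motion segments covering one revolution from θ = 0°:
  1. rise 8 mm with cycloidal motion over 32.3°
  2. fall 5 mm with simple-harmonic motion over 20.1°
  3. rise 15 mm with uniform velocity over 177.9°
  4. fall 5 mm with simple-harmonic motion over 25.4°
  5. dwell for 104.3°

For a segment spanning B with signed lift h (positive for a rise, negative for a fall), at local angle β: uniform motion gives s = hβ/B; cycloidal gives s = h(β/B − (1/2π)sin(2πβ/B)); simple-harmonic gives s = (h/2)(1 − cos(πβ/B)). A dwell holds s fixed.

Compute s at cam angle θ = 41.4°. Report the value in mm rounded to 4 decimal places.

seg 1 [0°–32.3°] cycloidal, h=8: full span → s += 8 → s = 8.0000
seg 2 [32.3°–52.4°] simple-harmonic, h=-5: θ=41.4° here. β=9.1, B=20.1. -5/2·(1 − cos(π·0.4527)) = -2.1302 → s = 5.8698

5.8698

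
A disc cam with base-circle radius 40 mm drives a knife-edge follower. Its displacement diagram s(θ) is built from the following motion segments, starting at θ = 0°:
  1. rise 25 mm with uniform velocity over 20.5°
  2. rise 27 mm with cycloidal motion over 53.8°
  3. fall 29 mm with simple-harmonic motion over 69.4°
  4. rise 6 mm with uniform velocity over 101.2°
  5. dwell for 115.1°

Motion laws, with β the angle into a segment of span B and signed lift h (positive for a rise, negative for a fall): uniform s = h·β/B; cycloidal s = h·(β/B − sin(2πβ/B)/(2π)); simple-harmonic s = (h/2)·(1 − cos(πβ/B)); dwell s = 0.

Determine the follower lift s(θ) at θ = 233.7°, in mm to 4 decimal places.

seg 1 [0°–20.5°] uniform, h=25: full span → s += 25 → s = 25.0000
seg 2 [20.5°–74.3°] cycloidal, h=27: full span → s += 27 → s = 52.0000
seg 3 [74.3°–143.7°] simple-harmonic, h=-29: full span → s += -29 → s = 23.0000
seg 4 [143.7°–244.9°] uniform, h=6: θ=233.7° here. β=90, B=101.2. 6·90/101.2 = 5.3360 → s = 28.3360

28.3360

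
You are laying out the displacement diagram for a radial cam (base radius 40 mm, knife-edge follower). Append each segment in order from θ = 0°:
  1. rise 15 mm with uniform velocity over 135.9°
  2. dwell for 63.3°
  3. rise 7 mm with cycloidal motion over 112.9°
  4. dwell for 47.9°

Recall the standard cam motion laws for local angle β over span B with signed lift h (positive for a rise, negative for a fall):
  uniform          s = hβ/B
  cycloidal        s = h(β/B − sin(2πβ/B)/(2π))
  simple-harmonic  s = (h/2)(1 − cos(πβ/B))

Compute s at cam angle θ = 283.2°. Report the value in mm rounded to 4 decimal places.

seg 1 [0°–135.9°] uniform, h=15: full span → s += 15 → s = 15.0000
seg 2 [135.9°–199.2°] dwell: s stays 15.0000
seg 3 [199.2°–312.1°] cycloidal, h=7: θ=283.2° here. β=84, B=112.9. 7·(0.7440 − sin(2π·0.7440)/(2π)) = 6.3214 → s = 21.3214

21.3214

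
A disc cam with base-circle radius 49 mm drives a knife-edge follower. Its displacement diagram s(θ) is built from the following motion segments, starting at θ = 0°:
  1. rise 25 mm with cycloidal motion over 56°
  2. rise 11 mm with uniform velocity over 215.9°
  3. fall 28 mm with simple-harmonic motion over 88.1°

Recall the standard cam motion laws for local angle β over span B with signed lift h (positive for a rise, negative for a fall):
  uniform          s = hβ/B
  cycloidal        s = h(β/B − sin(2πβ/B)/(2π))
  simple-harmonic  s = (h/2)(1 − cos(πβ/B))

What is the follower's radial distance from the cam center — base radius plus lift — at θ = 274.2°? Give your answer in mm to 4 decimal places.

seg 1 [0°–56°] cycloidal, h=25: full span → s += 25 → s = 25.0000
seg 2 [56°–271.9°] uniform, h=11: full span → s += 11 → s = 36.0000
seg 3 [271.9°–360°] simple-harmonic, h=-28: θ=274.2° here. β=2.3, B=88.1. -28/2·(1 − cos(π·0.0261)) = -0.0471 → s = 35.9529
radial distance = base radius + s = 49 + 35.9529 = 84.9529

84.9529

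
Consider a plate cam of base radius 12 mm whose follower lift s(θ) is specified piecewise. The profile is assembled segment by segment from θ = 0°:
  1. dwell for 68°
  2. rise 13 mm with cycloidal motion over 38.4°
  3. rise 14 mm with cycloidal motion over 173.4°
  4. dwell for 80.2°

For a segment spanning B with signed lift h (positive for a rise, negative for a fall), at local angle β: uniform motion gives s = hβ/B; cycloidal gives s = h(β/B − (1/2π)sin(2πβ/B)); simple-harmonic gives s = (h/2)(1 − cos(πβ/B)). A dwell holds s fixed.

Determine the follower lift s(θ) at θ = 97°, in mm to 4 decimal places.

seg 1 [0°–68°] dwell: s stays 0.0000
seg 2 [68°–106.4°] cycloidal, h=13: θ=97° here. β=29, B=38.4. 13·(0.7552 − sin(2π·0.7552)/(2π)) = 11.8856 → s = 11.8856

11.8856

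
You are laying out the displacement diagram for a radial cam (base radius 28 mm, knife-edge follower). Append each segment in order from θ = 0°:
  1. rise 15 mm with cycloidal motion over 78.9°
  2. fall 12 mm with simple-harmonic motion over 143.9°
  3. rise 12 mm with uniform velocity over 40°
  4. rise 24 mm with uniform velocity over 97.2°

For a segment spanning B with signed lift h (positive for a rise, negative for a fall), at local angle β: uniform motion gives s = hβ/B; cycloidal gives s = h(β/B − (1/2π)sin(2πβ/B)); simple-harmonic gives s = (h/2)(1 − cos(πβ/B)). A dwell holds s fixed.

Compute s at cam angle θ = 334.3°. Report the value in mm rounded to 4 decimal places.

seg 1 [0°–78.9°] cycloidal, h=15: full span → s += 15 → s = 15.0000
seg 2 [78.9°–222.8°] simple-harmonic, h=-12: full span → s += -12 → s = 3.0000
seg 3 [222.8°–262.8°] uniform, h=12: full span → s += 12 → s = 15.0000
seg 4 [262.8°–360°] uniform, h=24: θ=334.3° here. β=71.5, B=97.2. 24·71.5/97.2 = 17.6543 → s = 32.6543

32.6543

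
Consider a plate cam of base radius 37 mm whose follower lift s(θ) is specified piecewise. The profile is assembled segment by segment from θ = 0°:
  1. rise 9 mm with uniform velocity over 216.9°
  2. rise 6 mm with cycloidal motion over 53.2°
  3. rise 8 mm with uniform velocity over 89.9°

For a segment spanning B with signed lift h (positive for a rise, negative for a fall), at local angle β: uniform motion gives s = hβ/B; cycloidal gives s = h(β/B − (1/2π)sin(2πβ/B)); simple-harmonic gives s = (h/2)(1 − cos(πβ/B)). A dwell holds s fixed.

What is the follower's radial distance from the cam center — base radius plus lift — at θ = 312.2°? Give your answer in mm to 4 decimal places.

seg 1 [0°–216.9°] uniform, h=9: full span → s += 9 → s = 9.0000
seg 2 [216.9°–270.1°] cycloidal, h=6: full span → s += 6 → s = 15.0000
seg 3 [270.1°–360°] uniform, h=8: θ=312.2° here. β=42.1, B=89.9. 8·42.1/89.9 = 3.7464 → s = 18.7464
radial distance = base radius + s = 37 + 18.7464 = 55.7464

55.7464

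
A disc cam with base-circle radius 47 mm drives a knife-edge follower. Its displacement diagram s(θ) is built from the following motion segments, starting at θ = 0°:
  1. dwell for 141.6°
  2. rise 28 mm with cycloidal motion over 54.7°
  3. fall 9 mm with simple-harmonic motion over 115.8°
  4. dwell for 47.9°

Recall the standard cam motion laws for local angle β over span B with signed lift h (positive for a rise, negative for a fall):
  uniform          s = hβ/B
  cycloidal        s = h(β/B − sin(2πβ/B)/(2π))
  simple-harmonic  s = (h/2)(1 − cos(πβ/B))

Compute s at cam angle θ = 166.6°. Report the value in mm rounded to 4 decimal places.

seg 1 [0°–141.6°] dwell: s stays 0.0000
seg 2 [141.6°–196.3°] cycloidal, h=28: θ=166.6° here. β=25, B=54.7. 28·(0.4570 − sin(2π·0.4570)/(2π)) = 11.6087 → s = 11.6087

11.6087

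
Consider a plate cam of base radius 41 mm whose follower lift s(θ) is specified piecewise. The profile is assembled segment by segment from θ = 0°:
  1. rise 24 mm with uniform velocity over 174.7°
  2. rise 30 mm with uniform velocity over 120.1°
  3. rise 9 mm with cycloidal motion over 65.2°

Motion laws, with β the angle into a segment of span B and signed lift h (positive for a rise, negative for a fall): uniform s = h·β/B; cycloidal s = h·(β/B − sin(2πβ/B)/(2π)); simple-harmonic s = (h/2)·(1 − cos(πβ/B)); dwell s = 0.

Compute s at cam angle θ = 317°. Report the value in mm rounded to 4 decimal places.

seg 1 [0°–174.7°] uniform, h=24: full span → s += 24 → s = 24.0000
seg 2 [174.7°–294.8°] uniform, h=30: full span → s += 30 → s = 54.0000
seg 3 [294.8°–360°] cycloidal, h=9: θ=317° here. β=22.2, B=65.2. 9·(0.3405 − sin(2π·0.3405)/(2π)) = 1.8574 → s = 55.8574

55.8574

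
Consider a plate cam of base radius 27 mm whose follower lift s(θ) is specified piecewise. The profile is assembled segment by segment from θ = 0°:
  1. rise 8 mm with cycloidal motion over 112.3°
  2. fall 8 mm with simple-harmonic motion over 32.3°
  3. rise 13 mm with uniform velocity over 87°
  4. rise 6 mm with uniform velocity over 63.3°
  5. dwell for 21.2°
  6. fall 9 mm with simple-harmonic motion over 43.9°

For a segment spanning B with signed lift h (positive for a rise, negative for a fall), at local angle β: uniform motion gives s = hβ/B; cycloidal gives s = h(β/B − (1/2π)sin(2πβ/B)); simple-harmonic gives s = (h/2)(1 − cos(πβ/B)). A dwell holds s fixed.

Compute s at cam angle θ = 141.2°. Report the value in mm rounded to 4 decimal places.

seg 1 [0°–112.3°] cycloidal, h=8: full span → s += 8 → s = 8.0000
seg 2 [112.3°–144.6°] simple-harmonic, h=-8: θ=141.2° here. β=28.9, B=32.3. -8/2·(1 − cos(π·0.8947)) = -7.7833 → s = 0.2167

0.2167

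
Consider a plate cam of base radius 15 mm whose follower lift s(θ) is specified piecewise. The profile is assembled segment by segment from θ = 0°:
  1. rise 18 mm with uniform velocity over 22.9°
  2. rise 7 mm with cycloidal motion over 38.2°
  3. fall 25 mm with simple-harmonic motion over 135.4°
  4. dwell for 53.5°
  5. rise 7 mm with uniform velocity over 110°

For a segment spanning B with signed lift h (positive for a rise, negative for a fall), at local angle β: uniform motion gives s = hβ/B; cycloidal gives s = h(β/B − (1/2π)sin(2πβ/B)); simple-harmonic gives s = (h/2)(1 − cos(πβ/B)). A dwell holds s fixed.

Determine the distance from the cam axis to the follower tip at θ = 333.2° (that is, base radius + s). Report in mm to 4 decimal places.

seg 1 [0°–22.9°] uniform, h=18: full span → s += 18 → s = 18.0000
seg 2 [22.9°–61.1°] cycloidal, h=7: full span → s += 7 → s = 25.0000
seg 3 [61.1°–196.5°] simple-harmonic, h=-25: full span → s += -25 → s = 0.0000
seg 4 [196.5°–250°] dwell: s stays 0.0000
seg 5 [250°–360°] uniform, h=7: θ=333.2° here. β=83.2, B=110. 7·83.2/110 = 5.2945 → s = 5.2945
radial distance = base radius + s = 15 + 5.2945 = 20.2945

20.2945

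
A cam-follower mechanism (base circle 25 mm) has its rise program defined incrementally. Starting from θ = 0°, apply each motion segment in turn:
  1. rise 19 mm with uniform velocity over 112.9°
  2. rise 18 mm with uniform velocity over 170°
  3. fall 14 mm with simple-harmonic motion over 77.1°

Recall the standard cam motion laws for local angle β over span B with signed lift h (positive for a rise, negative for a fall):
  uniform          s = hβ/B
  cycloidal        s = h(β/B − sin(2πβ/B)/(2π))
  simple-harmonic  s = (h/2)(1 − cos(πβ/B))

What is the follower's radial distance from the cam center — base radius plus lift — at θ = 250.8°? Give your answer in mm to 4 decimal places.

seg 1 [0°–112.9°] uniform, h=19: full span → s += 19 → s = 19.0000
seg 2 [112.9°–282.9°] uniform, h=18: θ=250.8° here. β=137.9, B=170. 18·137.9/170 = 14.6012 → s = 33.6012
radial distance = base radius + s = 25 + 33.6012 = 58.6012

58.6012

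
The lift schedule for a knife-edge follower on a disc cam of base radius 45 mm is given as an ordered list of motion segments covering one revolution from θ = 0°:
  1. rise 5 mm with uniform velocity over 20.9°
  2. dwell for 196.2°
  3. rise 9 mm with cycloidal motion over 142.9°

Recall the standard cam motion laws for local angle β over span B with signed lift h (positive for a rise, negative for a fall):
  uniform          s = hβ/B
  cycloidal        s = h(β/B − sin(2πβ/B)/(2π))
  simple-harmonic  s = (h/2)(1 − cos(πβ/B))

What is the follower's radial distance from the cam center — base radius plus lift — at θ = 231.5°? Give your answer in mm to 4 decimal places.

seg 1 [0°–20.9°] uniform, h=5: full span → s += 5 → s = 5.0000
seg 2 [20.9°–217.1°] dwell: s stays 5.0000
seg 3 [217.1°–360°] cycloidal, h=9: θ=231.5° here. β=14.4, B=142.9. 9·(0.1008 − sin(2π·0.1008)/(2π)) = 0.0594 → s = 5.0594
radial distance = base radius + s = 45 + 5.0594 = 50.0594

50.0594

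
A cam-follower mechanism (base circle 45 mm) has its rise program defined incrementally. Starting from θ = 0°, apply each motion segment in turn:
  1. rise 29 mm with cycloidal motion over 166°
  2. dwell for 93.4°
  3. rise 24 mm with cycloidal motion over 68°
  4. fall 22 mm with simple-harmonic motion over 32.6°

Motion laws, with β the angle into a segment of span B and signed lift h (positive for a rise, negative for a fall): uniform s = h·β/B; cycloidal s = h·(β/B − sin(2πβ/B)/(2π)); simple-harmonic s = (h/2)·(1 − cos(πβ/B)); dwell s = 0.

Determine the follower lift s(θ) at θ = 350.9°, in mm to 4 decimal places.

seg 1 [0°–166°] cycloidal, h=29: full span → s += 29 → s = 29.0000
seg 2 [166°–259.4°] dwell: s stays 29.0000
seg 3 [259.4°–327.4°] cycloidal, h=24: full span → s += 24 → s = 53.0000
seg 4 [327.4°–360°] simple-harmonic, h=-22: θ=350.9° here. β=23.5, B=32.6. -22/2·(1 − cos(π·0.7209)) = -18.0345 → s = 34.9655

34.9655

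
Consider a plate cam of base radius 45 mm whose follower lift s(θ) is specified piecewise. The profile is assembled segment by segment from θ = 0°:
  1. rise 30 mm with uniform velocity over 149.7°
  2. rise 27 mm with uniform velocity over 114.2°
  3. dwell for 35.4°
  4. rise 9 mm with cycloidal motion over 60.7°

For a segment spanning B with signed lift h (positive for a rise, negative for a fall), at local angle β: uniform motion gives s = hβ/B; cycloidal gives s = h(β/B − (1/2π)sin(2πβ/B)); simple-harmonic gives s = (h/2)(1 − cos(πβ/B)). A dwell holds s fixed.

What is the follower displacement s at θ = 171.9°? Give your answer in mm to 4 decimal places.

seg 1 [0°–149.7°] uniform, h=30: full span → s += 30 → s = 30.0000
seg 2 [149.7°–263.9°] uniform, h=27: θ=171.9° here. β=22.2, B=114.2. 27·22.2/114.2 = 5.2487 → s = 35.2487

35.2487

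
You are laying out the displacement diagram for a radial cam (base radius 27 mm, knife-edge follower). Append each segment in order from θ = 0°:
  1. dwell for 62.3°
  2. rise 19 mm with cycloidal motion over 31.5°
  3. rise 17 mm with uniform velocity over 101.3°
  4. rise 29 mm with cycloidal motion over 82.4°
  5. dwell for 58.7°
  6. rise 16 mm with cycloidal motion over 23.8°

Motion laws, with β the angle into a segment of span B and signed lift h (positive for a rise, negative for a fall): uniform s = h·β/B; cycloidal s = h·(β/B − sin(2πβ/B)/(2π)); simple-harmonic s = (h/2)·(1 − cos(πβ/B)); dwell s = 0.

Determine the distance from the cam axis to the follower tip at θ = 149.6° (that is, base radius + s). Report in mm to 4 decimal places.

seg 1 [0°–62.3°] dwell: s stays 0.0000
seg 2 [62.3°–93.8°] cycloidal, h=19: full span → s += 19 → s = 19.0000
seg 3 [93.8°–195.1°] uniform, h=17: θ=149.6° here. β=55.8, B=101.3. 17·55.8/101.3 = 9.3643 → s = 28.3643
radial distance = base radius + s = 27 + 28.3643 = 55.3643

55.3643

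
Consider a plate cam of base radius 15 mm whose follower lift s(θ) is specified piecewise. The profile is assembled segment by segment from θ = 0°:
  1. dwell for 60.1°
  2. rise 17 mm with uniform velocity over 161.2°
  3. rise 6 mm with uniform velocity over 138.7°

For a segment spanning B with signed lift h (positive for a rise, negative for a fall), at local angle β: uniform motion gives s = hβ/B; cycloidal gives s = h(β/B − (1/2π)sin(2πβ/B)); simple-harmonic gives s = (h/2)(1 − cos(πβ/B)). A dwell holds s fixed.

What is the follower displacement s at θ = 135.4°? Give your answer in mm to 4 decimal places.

seg 1 [0°–60.1°] dwell: s stays 0.0000
seg 2 [60.1°–221.3°] uniform, h=17: θ=135.4° here. β=75.3, B=161.2. 17·75.3/161.2 = 7.9411 → s = 7.9411

7.9411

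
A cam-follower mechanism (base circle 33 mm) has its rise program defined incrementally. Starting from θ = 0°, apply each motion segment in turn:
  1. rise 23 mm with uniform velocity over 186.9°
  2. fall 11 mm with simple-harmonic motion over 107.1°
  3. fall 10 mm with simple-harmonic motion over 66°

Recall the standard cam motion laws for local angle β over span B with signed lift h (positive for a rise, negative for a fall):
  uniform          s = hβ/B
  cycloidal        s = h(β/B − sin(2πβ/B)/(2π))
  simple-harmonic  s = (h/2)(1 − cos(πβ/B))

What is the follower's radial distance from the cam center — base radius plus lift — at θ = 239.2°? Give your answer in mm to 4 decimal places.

seg 1 [0°–186.9°] uniform, h=23: full span → s += 23 → s = 23.0000
seg 2 [186.9°–294°] simple-harmonic, h=-11: θ=239.2° here. β=52.3, B=107.1. -11/2·(1 − cos(π·0.4883)) = -5.2984 → s = 17.7016
radial distance = base radius + s = 33 + 17.7016 = 50.7016

50.7016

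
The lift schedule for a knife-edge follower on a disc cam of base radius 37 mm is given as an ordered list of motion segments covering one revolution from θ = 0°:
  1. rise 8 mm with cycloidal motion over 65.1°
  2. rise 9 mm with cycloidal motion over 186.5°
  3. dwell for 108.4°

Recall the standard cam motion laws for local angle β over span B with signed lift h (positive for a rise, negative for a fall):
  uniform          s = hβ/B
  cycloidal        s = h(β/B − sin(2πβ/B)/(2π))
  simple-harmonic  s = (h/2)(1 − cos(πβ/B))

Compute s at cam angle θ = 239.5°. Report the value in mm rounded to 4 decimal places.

seg 1 [0°–65.1°] cycloidal, h=8: full span → s += 8 → s = 8.0000
seg 2 [65.1°–251.6°] cycloidal, h=9: θ=239.5° here. β=174.4, B=186.5. 9·(0.9351 − sin(2π·0.9351)/(2π)) = 8.9840 → s = 16.9840

16.9840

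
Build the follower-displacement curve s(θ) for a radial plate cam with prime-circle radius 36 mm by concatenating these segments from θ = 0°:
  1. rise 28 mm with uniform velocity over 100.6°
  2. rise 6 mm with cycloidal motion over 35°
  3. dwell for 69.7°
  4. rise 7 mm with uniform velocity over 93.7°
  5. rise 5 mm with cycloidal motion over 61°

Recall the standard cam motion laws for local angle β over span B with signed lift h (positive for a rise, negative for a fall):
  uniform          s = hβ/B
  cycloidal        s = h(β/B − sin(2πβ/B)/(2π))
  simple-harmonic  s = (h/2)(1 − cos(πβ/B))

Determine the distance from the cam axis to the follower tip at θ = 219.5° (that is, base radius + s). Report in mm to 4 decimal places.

seg 1 [0°–100.6°] uniform, h=28: full span → s += 28 → s = 28.0000
seg 2 [100.6°–135.6°] cycloidal, h=6: full span → s += 6 → s = 34.0000
seg 3 [135.6°–205.3°] dwell: s stays 34.0000
seg 4 [205.3°–299°] uniform, h=7: θ=219.5° here. β=14.2, B=93.7. 7·14.2/93.7 = 1.0608 → s = 35.0608
radial distance = base radius + s = 36 + 35.0608 = 71.0608

71.0608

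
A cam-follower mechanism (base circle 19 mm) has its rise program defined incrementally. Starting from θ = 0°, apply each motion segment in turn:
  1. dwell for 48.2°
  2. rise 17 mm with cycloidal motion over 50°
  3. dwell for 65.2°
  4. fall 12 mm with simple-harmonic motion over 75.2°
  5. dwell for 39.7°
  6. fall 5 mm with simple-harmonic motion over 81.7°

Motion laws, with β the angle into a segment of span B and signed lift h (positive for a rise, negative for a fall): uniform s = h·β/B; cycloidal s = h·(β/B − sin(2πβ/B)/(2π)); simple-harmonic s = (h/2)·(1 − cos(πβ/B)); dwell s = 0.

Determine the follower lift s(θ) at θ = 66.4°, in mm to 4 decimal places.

seg 1 [0°–48.2°] dwell: s stays 0.0000
seg 2 [48.2°–98.2°] cycloidal, h=17: θ=66.4° here. β=18.2, B=50. 17·(0.3640 − sin(2π·0.3640)/(2π)) = 4.1473 → s = 4.1473

4.1473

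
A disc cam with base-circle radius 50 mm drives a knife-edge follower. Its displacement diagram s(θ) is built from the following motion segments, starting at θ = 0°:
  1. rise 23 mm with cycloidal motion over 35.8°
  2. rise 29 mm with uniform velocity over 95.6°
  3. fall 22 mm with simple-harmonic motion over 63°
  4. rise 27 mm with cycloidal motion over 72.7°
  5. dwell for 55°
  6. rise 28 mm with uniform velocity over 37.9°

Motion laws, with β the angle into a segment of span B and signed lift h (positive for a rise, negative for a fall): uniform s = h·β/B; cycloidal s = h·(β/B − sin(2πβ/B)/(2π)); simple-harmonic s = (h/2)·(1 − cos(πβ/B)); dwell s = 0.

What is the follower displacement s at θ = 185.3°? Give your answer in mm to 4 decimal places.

seg 1 [0°–35.8°] cycloidal, h=23: full span → s += 23 → s = 23.0000
seg 2 [35.8°–131.4°] uniform, h=29: full span → s += 29 → s = 52.0000
seg 3 [131.4°–194.4°] simple-harmonic, h=-22: θ=185.3° here. β=53.9, B=63. -22/2·(1 − cos(π·0.8556)) = -20.8867 → s = 31.1133

31.1133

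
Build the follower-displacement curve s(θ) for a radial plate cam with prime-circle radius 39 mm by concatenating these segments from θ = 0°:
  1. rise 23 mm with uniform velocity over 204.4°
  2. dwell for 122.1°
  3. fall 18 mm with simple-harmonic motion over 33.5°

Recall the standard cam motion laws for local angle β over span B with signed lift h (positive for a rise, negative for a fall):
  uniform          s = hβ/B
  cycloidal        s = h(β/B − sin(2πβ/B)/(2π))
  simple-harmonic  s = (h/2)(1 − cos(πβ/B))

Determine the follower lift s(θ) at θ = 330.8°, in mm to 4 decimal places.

seg 1 [0°–204.4°] uniform, h=23: full span → s += 23 → s = 23.0000
seg 2 [204.4°–326.5°] dwell: s stays 23.0000
seg 3 [326.5°–360°] simple-harmonic, h=-18: θ=330.8° here. β=4.3, B=33.5. -18/2·(1 − cos(π·0.1284)) = -0.7219 → s = 22.2781

22.2781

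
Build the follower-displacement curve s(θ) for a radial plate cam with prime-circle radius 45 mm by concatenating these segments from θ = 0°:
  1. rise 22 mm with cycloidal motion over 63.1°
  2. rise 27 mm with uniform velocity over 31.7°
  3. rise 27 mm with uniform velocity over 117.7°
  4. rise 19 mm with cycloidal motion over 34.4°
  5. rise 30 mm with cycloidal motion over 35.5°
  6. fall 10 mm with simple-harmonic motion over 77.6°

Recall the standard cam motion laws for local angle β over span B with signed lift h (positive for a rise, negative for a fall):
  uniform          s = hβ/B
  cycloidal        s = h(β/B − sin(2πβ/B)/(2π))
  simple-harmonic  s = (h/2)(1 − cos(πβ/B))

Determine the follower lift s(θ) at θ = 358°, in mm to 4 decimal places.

seg 1 [0°–63.1°] cycloidal, h=22: full span → s += 22 → s = 22.0000
seg 2 [63.1°–94.8°] uniform, h=27: full span → s += 27 → s = 49.0000
seg 3 [94.8°–212.5°] uniform, h=27: full span → s += 27 → s = 76.0000
seg 4 [212.5°–246.9°] cycloidal, h=19: full span → s += 19 → s = 95.0000
seg 5 [246.9°–282.4°] cycloidal, h=30: full span → s += 30 → s = 125.0000
seg 6 [282.4°–360°] simple-harmonic, h=-10: θ=358° here. β=75.6, B=77.6. -10/2·(1 − cos(π·0.9742)) = -9.9836 → s = 115.0164

115.0164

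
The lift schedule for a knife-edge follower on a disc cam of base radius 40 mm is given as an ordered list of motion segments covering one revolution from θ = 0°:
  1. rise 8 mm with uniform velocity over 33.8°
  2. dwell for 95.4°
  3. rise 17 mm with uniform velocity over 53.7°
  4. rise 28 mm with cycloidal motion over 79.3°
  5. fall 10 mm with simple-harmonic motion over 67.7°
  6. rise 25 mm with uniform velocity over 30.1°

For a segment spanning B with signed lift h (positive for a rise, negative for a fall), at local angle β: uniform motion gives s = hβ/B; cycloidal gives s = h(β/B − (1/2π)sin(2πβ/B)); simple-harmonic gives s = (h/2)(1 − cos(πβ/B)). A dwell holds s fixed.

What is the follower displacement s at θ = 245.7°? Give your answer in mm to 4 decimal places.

seg 1 [0°–33.8°] uniform, h=8: full span → s += 8 → s = 8.0000
seg 2 [33.8°–129.2°] dwell: s stays 8.0000
seg 3 [129.2°–182.9°] uniform, h=17: full span → s += 17 → s = 25.0000
seg 4 [182.9°–262.2°] cycloidal, h=28: θ=245.7° here. β=62.8, B=79.3. 28·(0.7919 − sin(2π·0.7919)/(2π)) = 26.4766 → s = 51.4766

51.4766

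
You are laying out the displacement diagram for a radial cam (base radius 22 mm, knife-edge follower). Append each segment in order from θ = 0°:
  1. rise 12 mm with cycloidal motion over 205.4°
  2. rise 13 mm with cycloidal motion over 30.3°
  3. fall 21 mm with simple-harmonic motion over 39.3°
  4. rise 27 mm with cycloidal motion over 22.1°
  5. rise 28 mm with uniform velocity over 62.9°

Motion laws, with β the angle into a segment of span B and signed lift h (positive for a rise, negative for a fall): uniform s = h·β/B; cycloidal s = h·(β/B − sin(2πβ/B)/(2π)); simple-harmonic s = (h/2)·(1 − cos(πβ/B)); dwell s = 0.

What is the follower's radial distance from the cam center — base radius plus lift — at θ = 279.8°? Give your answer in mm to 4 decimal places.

seg 1 [0°–205.4°] cycloidal, h=12: full span → s += 12 → s = 12.0000
seg 2 [205.4°–235.7°] cycloidal, h=13: full span → s += 13 → s = 25.0000
seg 3 [235.7°–275°] simple-harmonic, h=-21: full span → s += -21 → s = 4.0000
seg 4 [275°–297.1°] cycloidal, h=27: θ=279.8° here. β=4.8, B=22.1. 27·(0.2172 − sin(2π·0.2172)/(2π)) = 1.6580 → s = 5.6580
radial distance = base radius + s = 22 + 5.6580 = 27.6580

27.6580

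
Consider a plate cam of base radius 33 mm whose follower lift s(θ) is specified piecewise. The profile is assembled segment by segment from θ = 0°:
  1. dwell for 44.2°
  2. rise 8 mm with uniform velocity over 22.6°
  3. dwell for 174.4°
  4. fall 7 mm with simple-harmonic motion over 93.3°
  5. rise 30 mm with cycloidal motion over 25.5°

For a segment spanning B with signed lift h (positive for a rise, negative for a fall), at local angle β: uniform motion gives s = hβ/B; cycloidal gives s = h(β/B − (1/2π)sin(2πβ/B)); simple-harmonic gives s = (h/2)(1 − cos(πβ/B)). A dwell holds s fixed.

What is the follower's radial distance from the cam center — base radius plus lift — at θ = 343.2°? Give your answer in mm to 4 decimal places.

seg 1 [0°–44.2°] dwell: s stays 0.0000
seg 2 [44.2°–66.8°] uniform, h=8: full span → s += 8 → s = 8.0000
seg 3 [66.8°–241.2°] dwell: s stays 8.0000
seg 4 [241.2°–334.5°] simple-harmonic, h=-7: full span → s += -7 → s = 1.0000
seg 5 [334.5°–360°] cycloidal, h=30: θ=343.2° here. β=8.7, B=25.5. 30·(0.3412 − sin(2π·0.3412)/(2π)) = 6.2229 → s = 7.2229
radial distance = base radius + s = 33 + 7.2229 = 40.2229

40.2229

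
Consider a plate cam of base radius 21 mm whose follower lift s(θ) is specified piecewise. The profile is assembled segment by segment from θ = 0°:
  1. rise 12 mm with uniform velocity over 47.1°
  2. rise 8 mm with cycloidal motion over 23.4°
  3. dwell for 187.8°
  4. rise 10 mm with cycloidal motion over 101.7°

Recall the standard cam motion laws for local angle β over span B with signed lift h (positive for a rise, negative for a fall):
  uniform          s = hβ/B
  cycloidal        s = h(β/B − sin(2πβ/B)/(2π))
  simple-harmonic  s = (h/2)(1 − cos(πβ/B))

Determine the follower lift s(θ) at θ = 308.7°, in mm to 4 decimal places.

seg 1 [0°–47.1°] uniform, h=12: full span → s += 12 → s = 12.0000
seg 2 [47.1°–70.5°] cycloidal, h=8: full span → s += 8 → s = 20.0000
seg 3 [70.5°–258.3°] dwell: s stays 20.0000
seg 4 [258.3°–360°] cycloidal, h=10: θ=308.7° here. β=50.4, B=101.7. 10·(0.4956 − sin(2π·0.4956)/(2π)) = 4.9115 → s = 24.9115

24.9115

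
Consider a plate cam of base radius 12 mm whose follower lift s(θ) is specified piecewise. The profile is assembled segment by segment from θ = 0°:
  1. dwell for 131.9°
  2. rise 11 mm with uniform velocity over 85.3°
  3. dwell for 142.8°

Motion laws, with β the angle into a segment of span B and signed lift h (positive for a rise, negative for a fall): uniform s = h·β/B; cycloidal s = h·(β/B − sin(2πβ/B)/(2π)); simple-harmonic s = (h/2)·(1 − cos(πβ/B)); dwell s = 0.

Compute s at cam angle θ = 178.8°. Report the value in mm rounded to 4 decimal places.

seg 1 [0°–131.9°] dwell: s stays 0.0000
seg 2 [131.9°–217.2°] uniform, h=11: θ=178.8° here. β=46.9, B=85.3. 11·46.9/85.3 = 6.0481 → s = 6.0481

6.0481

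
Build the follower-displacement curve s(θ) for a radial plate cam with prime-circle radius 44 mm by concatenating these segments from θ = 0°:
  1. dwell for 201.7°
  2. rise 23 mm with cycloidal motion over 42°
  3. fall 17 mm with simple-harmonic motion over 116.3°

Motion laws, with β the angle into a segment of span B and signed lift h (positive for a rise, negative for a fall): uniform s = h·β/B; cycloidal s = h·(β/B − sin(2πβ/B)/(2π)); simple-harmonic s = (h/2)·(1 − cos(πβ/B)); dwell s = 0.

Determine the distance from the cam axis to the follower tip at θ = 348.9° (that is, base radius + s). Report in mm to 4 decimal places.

seg 1 [0°–201.7°] dwell: s stays 0.0000
seg 2 [201.7°–243.7°] cycloidal, h=23: full span → s += 23 → s = 23.0000
seg 3 [243.7°–360°] simple-harmonic, h=-17: θ=348.9° here. β=105.2, B=116.3. -17/2·(1 − cos(π·0.9046)) = -16.6208 → s = 6.3792
radial distance = base radius + s = 44 + 6.3792 = 50.3792

50.3792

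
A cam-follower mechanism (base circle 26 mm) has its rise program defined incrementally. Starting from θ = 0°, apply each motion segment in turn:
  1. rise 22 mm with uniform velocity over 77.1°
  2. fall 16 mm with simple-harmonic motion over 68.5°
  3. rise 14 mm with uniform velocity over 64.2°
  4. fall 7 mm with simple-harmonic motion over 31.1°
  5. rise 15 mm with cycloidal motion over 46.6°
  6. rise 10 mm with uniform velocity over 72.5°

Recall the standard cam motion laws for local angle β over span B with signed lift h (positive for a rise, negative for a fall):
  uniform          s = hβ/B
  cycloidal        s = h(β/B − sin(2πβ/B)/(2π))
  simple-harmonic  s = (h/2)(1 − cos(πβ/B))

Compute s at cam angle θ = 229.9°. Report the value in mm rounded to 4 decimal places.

seg 1 [0°–77.1°] uniform, h=22: full span → s += 22 → s = 22.0000
seg 2 [77.1°–145.6°] simple-harmonic, h=-16: full span → s += -16 → s = 6.0000
seg 3 [145.6°–209.8°] uniform, h=14: full span → s += 14 → s = 20.0000
seg 4 [209.8°–240.9°] simple-harmonic, h=-7: θ=229.9° here. β=20.1, B=31.1. -7/2·(1 − cos(π·0.6463)) = -5.0526 → s = 14.9474

14.9474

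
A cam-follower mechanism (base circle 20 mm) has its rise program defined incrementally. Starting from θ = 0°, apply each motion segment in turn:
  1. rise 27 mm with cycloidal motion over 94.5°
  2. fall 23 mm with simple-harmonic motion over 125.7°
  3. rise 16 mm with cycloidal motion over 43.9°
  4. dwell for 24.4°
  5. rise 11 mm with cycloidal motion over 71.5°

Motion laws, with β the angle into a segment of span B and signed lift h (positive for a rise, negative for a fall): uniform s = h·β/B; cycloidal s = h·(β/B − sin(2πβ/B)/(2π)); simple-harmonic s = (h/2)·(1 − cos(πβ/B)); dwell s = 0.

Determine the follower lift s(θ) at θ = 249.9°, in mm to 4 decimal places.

seg 1 [0°–94.5°] cycloidal, h=27: full span → s += 27 → s = 27.0000
seg 2 [94.5°–220.2°] simple-harmonic, h=-23: full span → s += -23 → s = 4.0000
seg 3 [220.2°–264.1°] cycloidal, h=16: θ=249.9° here. β=29.7, B=43.9. 16·(0.6765 − sin(2π·0.6765)/(2π)) = 13.1046 → s = 17.1046

17.1046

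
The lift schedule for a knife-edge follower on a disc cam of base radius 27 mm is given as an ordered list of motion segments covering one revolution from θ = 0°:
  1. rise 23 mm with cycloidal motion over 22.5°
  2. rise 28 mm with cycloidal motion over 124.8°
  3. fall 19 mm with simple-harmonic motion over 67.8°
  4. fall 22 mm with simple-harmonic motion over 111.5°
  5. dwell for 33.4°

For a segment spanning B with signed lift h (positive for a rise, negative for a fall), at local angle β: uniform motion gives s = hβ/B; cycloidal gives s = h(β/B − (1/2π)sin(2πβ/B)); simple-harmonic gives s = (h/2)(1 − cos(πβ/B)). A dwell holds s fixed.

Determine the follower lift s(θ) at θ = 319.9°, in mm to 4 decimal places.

seg 1 [0°–22.5°] cycloidal, h=23: full span → s += 23 → s = 23.0000
seg 2 [22.5°–147.3°] cycloidal, h=28: full span → s += 28 → s = 51.0000
seg 3 [147.3°–215.1°] simple-harmonic, h=-19: full span → s += -19 → s = 32.0000
seg 4 [215.1°–326.6°] simple-harmonic, h=-22: θ=319.9° here. β=104.8, B=111.5. -22/2·(1 − cos(π·0.9399)) = -21.8046 → s = 10.1954

10.1954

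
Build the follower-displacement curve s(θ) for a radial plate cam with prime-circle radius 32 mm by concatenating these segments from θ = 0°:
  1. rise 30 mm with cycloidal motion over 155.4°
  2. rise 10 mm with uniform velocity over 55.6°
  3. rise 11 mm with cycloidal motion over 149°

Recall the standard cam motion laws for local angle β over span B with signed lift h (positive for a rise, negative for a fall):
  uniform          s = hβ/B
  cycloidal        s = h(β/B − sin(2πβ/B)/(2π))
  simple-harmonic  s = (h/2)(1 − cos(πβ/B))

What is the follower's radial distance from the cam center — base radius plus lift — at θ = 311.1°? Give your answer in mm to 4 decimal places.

seg 1 [0°–155.4°] cycloidal, h=30: full span → s += 30 → s = 30.0000
seg 2 [155.4°–211°] uniform, h=10: full span → s += 10 → s = 40.0000
seg 3 [211°–360°] cycloidal, h=11: θ=311.1° here. β=100.1, B=149. 11·(0.6718 − sin(2π·0.6718)/(2π)) = 8.9336 → s = 48.9336
radial distance = base radius + s = 32 + 48.9336 = 80.9336

80.9336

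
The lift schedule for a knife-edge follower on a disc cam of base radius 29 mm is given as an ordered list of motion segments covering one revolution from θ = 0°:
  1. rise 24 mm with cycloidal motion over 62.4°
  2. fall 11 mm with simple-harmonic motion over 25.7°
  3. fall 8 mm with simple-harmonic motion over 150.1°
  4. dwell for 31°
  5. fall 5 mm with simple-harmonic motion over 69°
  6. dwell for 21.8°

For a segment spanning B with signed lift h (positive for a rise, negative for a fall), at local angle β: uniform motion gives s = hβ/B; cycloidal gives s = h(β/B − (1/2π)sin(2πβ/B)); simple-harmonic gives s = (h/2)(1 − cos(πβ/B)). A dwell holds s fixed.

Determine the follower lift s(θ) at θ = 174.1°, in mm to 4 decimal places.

seg 1 [0°–62.4°] cycloidal, h=24: full span → s += 24 → s = 24.0000
seg 2 [62.4°–88.1°] simple-harmonic, h=-11: full span → s += -11 → s = 13.0000
seg 3 [88.1°–238.2°] simple-harmonic, h=-8: θ=174.1° here. β=86, B=150.1. -8/2·(1 − cos(π·0.5730)) = -4.9087 → s = 8.0913

8.0913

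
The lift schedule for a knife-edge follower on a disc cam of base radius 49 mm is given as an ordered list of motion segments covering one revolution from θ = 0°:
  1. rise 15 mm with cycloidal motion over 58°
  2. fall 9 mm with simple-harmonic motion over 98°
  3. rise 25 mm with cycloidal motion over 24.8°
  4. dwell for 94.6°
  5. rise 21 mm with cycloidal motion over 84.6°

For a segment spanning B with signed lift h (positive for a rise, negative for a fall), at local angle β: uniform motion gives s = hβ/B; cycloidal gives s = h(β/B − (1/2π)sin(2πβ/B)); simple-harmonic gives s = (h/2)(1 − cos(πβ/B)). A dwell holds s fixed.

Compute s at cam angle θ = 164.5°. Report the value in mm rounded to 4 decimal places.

seg 1 [0°–58°] cycloidal, h=15: full span → s += 15 → s = 15.0000
seg 2 [58°–156°] simple-harmonic, h=-9: full span → s += -9 → s = 6.0000
seg 3 [156°–180.8°] cycloidal, h=25: θ=164.5° here. β=8.5, B=24.8. 25·(0.3427 − sin(2π·0.3427)/(2π)) = 5.2463 → s = 11.2463

11.2463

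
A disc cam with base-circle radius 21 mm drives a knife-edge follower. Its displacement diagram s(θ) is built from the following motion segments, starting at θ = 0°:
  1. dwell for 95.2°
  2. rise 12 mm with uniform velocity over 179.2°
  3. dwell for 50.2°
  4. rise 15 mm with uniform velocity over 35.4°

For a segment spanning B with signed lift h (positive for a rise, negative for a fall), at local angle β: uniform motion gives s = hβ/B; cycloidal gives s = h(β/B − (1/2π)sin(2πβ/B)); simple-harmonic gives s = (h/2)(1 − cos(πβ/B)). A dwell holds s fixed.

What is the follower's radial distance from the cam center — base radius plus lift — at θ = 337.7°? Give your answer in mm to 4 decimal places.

seg 1 [0°–95.2°] dwell: s stays 0.0000
seg 2 [95.2°–274.4°] uniform, h=12: full span → s += 12 → s = 12.0000
seg 3 [274.4°–324.6°] dwell: s stays 12.0000
seg 4 [324.6°–360°] uniform, h=15: θ=337.7° here. β=13.1, B=35.4. 15·13.1/35.4 = 5.5508 → s = 17.5508
radial distance = base radius + s = 21 + 17.5508 = 38.5508

38.5508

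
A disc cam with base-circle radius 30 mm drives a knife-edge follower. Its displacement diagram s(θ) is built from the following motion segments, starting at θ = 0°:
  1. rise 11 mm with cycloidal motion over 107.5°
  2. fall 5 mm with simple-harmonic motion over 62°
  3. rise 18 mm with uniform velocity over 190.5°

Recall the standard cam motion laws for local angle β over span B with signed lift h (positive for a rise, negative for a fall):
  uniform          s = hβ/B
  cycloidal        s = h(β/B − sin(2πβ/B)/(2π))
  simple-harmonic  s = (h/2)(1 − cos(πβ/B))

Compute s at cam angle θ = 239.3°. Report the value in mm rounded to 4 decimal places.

seg 1 [0°–107.5°] cycloidal, h=11: full span → s += 11 → s = 11.0000
seg 2 [107.5°–169.5°] simple-harmonic, h=-5: full span → s += -5 → s = 6.0000
seg 3 [169.5°–360°] uniform, h=18: θ=239.3° here. β=69.8, B=190.5. 18·69.8/190.5 = 6.5953 → s = 12.5953

12.5953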